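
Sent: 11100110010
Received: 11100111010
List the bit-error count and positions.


XOR: 00000001000

1 error(s) at position(s): 7


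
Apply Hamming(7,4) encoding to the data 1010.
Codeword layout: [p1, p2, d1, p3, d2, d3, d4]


Parity bits: p1=1, p2=0, p3=1

1011010


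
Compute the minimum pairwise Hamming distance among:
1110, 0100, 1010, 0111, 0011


Comparing all pairs, minimum distance: 1
Can detect 0 errors, correct 0 errors

1


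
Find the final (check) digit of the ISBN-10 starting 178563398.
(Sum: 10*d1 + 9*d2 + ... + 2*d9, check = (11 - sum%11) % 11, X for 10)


Weighted sum: 278
278 mod 11 = 3

Check digit: 8


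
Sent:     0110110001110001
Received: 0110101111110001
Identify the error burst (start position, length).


XOR: 0000011110000000

Burst at position 5, length 4


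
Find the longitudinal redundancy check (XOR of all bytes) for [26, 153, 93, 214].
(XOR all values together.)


XOR chain: 26 ^ 153 ^ 93 ^ 214 = 8

8


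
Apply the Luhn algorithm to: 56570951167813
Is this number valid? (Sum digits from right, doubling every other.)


Luhn sum = 52
52 mod 10 = 2

Invalid (Luhn sum mod 10 = 2)


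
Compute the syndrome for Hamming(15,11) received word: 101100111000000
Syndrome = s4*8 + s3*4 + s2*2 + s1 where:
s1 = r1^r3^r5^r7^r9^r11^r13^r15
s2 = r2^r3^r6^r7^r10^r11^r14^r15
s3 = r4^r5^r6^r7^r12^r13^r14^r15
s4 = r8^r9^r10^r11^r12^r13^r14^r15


s1=0, s2=0, s3=0, s4=0

Syndrome = 0 (no error)


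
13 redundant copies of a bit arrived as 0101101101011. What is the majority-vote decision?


Ones: 8 out of 13
Threshold: 7

1 (8/13 voted 1)


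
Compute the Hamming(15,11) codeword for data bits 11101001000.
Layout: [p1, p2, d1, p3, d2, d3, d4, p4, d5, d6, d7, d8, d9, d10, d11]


Parity bits: p1=1, p2=0, p3=1, p4=0

101111001001000


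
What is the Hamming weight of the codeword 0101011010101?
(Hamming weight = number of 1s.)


Counting 1s in 0101011010101

7


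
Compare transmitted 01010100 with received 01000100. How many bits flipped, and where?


XOR: 00010000

1 error(s) at position(s): 3


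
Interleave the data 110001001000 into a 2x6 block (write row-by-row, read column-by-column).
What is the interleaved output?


Matrix:
  110001
  001000
Read columns: 101001000010

101001000010


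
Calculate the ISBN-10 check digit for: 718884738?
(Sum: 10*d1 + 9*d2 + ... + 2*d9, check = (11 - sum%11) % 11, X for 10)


Weighted sum: 320
320 mod 11 = 1

Check digit: X


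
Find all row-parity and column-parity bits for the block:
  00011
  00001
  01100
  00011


Row parities: 0100
Column parities: 01101

Row P: 0100, Col P: 01101, Corner: 1


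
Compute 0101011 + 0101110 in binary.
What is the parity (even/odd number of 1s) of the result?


0101011 = 43
0101110 = 46
Sum = 89 = 1011001
1s count = 4

even parity (4 ones in 1011001)


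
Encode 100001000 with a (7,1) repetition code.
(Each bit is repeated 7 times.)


Each bit -> 7 copies

111111100000000000000000000000000001111111000000000000000000000


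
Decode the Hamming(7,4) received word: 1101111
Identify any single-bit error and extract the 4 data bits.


Syndrome = 3: error at position 3

Data: 1111 (corrected bit 3)


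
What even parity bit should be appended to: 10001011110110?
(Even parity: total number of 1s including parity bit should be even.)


Number of 1s in data: 8
Parity bit: 0

0


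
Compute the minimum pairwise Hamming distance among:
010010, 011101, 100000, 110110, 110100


Comparing all pairs, minimum distance: 1
Can detect 0 errors, correct 0 errors

1


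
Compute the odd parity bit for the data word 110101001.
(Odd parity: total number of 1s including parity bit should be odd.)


Number of 1s in data: 5
Parity bit: 0

0


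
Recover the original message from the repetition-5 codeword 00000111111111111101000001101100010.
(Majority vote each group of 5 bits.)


Groups: 00000, 11111, 11111, 11101, 00000, 11011, 00010
Majority votes: 0111010

0111010


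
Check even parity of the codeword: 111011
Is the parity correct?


Number of 1s: 5

No, parity error (5 ones)


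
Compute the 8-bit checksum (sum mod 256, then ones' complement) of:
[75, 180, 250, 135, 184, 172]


Sum = 996 mod 256 = 228
Complement = 27

27


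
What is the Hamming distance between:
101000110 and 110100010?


XOR: 011100100
Count of 1s: 4

4


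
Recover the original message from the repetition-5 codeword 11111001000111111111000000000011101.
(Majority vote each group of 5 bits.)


Groups: 11111, 00100, 01111, 11111, 00000, 00000, 11101
Majority votes: 1011001

1011001


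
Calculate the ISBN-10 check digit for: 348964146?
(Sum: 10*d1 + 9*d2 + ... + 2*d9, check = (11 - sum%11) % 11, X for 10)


Weighted sum: 277
277 mod 11 = 2

Check digit: 9


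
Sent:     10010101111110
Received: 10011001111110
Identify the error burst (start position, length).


XOR: 00001100000000

Burst at position 4, length 2


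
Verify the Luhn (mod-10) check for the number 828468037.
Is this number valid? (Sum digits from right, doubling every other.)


Luhn sum = 54
54 mod 10 = 4

Invalid (Luhn sum mod 10 = 4)


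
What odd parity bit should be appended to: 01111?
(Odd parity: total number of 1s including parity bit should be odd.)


Number of 1s in data: 4
Parity bit: 1

1


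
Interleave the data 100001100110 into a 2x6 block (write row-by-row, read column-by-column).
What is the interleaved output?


Matrix:
  100001
  100110
Read columns: 110000010110

110000010110


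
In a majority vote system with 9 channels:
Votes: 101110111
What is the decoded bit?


Ones: 7 out of 9
Threshold: 5

1 (7/9 voted 1)


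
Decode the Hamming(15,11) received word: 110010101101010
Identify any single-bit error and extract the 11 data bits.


Syndrome = 0: no error detected

Data: 01011101010 (no errors)


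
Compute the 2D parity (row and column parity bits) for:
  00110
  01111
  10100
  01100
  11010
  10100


Row parities: 000010
Column parities: 11111

Row P: 000010, Col P: 11111, Corner: 1


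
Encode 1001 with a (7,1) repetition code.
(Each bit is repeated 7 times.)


Each bit -> 7 copies

1111111000000000000001111111


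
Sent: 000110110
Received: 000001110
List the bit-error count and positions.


XOR: 000111000

3 error(s) at position(s): 3, 4, 5


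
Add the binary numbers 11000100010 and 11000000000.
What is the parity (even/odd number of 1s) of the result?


11000100010 = 1570
11000000000 = 1536
Sum = 3106 = 110000100010
1s count = 4

even parity (4 ones in 110000100010)


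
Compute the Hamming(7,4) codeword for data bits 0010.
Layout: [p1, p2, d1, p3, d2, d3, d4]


Parity bits: p1=0, p2=1, p3=1

0101010


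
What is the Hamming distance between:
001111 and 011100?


XOR: 010011
Count of 1s: 3

3


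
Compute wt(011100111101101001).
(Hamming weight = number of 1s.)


Counting 1s in 011100111101101001

11


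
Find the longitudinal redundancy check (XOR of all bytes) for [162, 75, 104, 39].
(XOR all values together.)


XOR chain: 162 ^ 75 ^ 104 ^ 39 = 166

166


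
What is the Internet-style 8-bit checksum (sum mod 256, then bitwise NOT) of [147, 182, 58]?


Sum = 387 mod 256 = 131
Complement = 124

124


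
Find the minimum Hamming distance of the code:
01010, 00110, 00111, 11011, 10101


Comparing all pairs, minimum distance: 1
Can detect 0 errors, correct 0 errors

1


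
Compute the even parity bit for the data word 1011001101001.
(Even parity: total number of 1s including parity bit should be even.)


Number of 1s in data: 7
Parity bit: 1

1


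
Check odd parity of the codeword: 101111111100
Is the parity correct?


Number of 1s: 9

Yes, parity is correct (9 ones)


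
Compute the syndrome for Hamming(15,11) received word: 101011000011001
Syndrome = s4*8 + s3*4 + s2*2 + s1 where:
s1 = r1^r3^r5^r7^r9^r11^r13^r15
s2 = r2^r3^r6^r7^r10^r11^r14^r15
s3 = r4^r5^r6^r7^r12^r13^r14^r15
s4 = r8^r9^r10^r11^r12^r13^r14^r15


s1=1, s2=0, s3=0, s4=1

Syndrome = 9 (error at position 9)


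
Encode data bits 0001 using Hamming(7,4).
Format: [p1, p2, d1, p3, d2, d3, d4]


Parity bits: p1=1, p2=1, p3=1

1101001


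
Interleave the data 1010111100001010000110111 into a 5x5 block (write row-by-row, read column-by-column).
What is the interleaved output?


Matrix:
  10101
  11100
  00101
  00001
  10111
Read columns: 1100101000111010000110111

1100101000111010000110111


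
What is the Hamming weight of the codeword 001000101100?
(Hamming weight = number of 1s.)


Counting 1s in 001000101100

4


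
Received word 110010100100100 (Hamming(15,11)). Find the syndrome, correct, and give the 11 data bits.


Syndrome = 6: error at position 6

Data: 01110100100 (corrected bit 6)


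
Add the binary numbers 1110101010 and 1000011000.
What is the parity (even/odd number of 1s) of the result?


1110101010 = 938
1000011000 = 536
Sum = 1474 = 10111000010
1s count = 5

odd parity (5 ones in 10111000010)


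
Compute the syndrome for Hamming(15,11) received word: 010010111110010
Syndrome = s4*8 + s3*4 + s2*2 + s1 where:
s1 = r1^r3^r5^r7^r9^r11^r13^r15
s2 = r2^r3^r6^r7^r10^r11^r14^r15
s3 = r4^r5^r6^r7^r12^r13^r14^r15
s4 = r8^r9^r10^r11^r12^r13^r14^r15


s1=0, s2=1, s3=1, s4=1

Syndrome = 14 (error at position 14)


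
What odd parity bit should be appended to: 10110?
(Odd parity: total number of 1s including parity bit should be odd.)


Number of 1s in data: 3
Parity bit: 0

0


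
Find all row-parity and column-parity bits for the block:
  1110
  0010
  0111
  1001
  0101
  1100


Row parities: 111000
Column parities: 1011

Row P: 111000, Col P: 1011, Corner: 1


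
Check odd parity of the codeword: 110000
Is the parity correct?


Number of 1s: 2

No, parity error (2 ones)


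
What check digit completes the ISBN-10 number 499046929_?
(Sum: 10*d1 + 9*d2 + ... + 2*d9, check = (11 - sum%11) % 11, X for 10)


Weighted sum: 307
307 mod 11 = 10

Check digit: 1


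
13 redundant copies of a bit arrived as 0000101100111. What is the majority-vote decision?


Ones: 6 out of 13
Threshold: 7

0 (6/13 voted 1)


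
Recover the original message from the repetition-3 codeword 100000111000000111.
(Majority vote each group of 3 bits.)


Groups: 100, 000, 111, 000, 000, 111
Majority votes: 001001

001001


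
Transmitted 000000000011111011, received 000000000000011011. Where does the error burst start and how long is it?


XOR: 000000000011100000

Burst at position 10, length 3


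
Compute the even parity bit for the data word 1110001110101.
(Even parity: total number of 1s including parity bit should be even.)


Number of 1s in data: 8
Parity bit: 0

0


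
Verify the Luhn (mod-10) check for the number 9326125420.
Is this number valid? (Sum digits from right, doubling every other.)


Luhn sum = 35
35 mod 10 = 5

Invalid (Luhn sum mod 10 = 5)


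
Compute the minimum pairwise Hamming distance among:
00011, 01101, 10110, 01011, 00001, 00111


Comparing all pairs, minimum distance: 1
Can detect 0 errors, correct 0 errors

1


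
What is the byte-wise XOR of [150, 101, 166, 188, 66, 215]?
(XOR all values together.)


XOR chain: 150 ^ 101 ^ 166 ^ 188 ^ 66 ^ 215 = 124

124


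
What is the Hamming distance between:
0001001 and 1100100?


XOR: 1101101
Count of 1s: 5

5


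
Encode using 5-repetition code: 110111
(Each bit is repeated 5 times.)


Each bit -> 5 copies

111111111100000111111111111111


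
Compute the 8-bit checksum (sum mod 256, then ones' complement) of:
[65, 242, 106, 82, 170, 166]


Sum = 831 mod 256 = 63
Complement = 192

192


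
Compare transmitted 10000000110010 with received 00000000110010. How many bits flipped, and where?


XOR: 10000000000000

1 error(s) at position(s): 0


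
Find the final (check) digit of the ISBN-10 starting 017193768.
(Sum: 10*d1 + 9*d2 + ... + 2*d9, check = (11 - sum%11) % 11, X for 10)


Weighted sum: 203
203 mod 11 = 5

Check digit: 6


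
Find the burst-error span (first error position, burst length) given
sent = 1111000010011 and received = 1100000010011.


XOR: 0011000000000

Burst at position 2, length 2


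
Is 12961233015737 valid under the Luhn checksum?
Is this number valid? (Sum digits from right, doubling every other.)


Luhn sum = 54
54 mod 10 = 4

Invalid (Luhn sum mod 10 = 4)


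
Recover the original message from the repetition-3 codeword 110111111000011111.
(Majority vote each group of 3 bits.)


Groups: 110, 111, 111, 000, 011, 111
Majority votes: 111011

111011


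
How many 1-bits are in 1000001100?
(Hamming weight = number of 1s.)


Counting 1s in 1000001100

3


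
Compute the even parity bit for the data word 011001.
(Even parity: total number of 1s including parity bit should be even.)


Number of 1s in data: 3
Parity bit: 1

1


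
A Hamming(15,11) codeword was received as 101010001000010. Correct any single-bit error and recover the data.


Syndrome = 0: no error detected

Data: 11001000010 (no errors)


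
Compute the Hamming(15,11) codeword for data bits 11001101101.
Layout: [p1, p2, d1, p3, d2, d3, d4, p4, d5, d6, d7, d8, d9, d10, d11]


Parity bits: p1=1, p2=1, p3=0, p4=1

111010011101101


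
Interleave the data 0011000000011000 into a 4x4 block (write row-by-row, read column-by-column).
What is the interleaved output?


Matrix:
  0011
  0000
  0001
  1000
Read columns: 0001000010001010

0001000010001010


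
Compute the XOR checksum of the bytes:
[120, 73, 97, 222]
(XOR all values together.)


XOR chain: 120 ^ 73 ^ 97 ^ 222 = 142

142


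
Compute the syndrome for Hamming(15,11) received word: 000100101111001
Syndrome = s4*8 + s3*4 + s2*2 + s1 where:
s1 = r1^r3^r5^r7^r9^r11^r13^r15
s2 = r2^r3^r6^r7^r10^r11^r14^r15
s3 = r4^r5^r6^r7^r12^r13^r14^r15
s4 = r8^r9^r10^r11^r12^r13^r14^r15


s1=0, s2=0, s3=0, s4=1

Syndrome = 8 (error at position 8)


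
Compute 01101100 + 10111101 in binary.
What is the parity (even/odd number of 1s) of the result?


01101100 = 108
10111101 = 189
Sum = 297 = 100101001
1s count = 4

even parity (4 ones in 100101001)


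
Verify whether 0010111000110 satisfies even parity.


Number of 1s: 6

Yes, parity is correct (6 ones)


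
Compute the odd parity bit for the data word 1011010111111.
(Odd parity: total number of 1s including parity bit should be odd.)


Number of 1s in data: 10
Parity bit: 1

1


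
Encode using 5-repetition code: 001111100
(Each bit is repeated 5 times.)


Each bit -> 5 copies

000000000011111111111111111111111110000000000


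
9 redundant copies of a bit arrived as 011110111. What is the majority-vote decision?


Ones: 7 out of 9
Threshold: 5

1 (7/9 voted 1)


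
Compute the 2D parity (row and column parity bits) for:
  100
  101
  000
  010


Row parities: 1001
Column parities: 011

Row P: 1001, Col P: 011, Corner: 0


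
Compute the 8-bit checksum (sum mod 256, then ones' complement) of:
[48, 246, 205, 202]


Sum = 701 mod 256 = 189
Complement = 66

66


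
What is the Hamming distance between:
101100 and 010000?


XOR: 111100
Count of 1s: 4

4


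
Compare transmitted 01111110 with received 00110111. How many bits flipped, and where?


XOR: 01001001

3 error(s) at position(s): 1, 4, 7


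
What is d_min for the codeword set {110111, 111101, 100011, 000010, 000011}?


Comparing all pairs, minimum distance: 1
Can detect 0 errors, correct 0 errors

1


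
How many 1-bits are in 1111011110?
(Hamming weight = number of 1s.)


Counting 1s in 1111011110

8


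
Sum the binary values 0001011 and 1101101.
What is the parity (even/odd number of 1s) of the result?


0001011 = 11
1101101 = 109
Sum = 120 = 1111000
1s count = 4

even parity (4 ones in 1111000)


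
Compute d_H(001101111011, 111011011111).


XOR: 110110100100
Count of 1s: 6

6


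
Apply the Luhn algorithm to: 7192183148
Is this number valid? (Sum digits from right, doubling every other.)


Luhn sum = 50
50 mod 10 = 0

Valid (Luhn sum mod 10 = 0)


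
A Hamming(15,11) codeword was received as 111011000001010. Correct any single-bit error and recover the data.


Syndrome = 1: error at position 1

Data: 11100001010 (corrected bit 1)


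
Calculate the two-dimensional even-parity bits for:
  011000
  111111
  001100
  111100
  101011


Row parities: 00000
Column parities: 111100

Row P: 00000, Col P: 111100, Corner: 0


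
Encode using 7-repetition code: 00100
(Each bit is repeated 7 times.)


Each bit -> 7 copies

00000000000000111111100000000000000


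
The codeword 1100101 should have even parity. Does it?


Number of 1s: 4

Yes, parity is correct (4 ones)


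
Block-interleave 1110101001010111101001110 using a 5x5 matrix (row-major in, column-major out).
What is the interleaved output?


Matrix:
  11101
  01001
  01011
  11010
  01110
Read columns: 1001011111100010011111100

1001011111100010011111100


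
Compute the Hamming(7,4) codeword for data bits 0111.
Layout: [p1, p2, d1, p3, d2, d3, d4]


Parity bits: p1=0, p2=0, p3=1

0001111


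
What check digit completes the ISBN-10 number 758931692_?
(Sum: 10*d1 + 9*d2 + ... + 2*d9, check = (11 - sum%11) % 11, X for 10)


Weighted sum: 320
320 mod 11 = 1

Check digit: X


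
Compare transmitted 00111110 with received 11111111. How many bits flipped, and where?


XOR: 11000001

3 error(s) at position(s): 0, 1, 7


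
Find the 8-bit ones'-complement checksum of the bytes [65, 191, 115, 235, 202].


Sum = 808 mod 256 = 40
Complement = 215

215


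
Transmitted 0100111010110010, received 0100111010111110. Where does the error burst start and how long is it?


XOR: 0000000000001100

Burst at position 12, length 2


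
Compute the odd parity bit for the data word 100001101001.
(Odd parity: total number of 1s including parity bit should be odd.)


Number of 1s in data: 5
Parity bit: 0

0


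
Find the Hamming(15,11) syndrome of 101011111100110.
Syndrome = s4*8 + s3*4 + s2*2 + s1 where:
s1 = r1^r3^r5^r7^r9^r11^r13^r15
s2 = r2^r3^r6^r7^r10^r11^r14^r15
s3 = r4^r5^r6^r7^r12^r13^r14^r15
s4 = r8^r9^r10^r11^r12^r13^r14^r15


s1=0, s2=1, s3=1, s4=1

Syndrome = 14 (error at position 14)


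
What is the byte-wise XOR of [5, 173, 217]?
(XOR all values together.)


XOR chain: 5 ^ 173 ^ 217 = 113

113


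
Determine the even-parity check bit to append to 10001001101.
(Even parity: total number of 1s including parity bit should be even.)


Number of 1s in data: 5
Parity bit: 1

1


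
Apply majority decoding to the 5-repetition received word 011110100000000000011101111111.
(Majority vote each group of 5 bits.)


Groups: 01111, 01000, 00000, 00001, 11011, 11111
Majority votes: 100011

100011


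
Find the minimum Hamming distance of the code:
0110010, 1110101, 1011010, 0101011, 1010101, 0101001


Comparing all pairs, minimum distance: 1
Can detect 0 errors, correct 0 errors

1


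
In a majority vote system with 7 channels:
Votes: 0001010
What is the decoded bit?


Ones: 2 out of 7
Threshold: 4

0 (2/7 voted 1)


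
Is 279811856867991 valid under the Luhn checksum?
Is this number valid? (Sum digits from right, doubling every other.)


Luhn sum = 78
78 mod 10 = 8

Invalid (Luhn sum mod 10 = 8)


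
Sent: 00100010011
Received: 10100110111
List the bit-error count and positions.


XOR: 10000100100

3 error(s) at position(s): 0, 5, 8


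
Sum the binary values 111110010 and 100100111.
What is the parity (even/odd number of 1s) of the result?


111110010 = 498
100100111 = 295
Sum = 793 = 1100011001
1s count = 5

odd parity (5 ones in 1100011001)


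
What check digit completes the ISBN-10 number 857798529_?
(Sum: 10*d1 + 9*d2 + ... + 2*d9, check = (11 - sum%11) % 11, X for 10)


Weighted sum: 368
368 mod 11 = 5

Check digit: 6


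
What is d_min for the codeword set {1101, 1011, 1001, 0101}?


Comparing all pairs, minimum distance: 1
Can detect 0 errors, correct 0 errors

1


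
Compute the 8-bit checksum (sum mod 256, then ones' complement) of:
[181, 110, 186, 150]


Sum = 627 mod 256 = 115
Complement = 140

140


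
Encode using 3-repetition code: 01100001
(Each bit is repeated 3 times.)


Each bit -> 3 copies

000111111000000000000111


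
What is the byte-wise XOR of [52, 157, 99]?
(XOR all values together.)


XOR chain: 52 ^ 157 ^ 99 = 202

202


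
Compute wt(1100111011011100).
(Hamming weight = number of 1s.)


Counting 1s in 1100111011011100

10


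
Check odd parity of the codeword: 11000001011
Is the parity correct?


Number of 1s: 5

Yes, parity is correct (5 ones)


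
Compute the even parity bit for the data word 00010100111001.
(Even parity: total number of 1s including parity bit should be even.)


Number of 1s in data: 6
Parity bit: 0

0


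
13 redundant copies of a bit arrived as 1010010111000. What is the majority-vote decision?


Ones: 6 out of 13
Threshold: 7

0 (6/13 voted 1)


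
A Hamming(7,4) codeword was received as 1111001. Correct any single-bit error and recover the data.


Syndrome = 3: error at position 3

Data: 0001 (corrected bit 3)


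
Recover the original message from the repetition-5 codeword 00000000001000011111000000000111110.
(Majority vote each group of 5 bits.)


Groups: 00000, 00000, 10000, 11111, 00000, 00001, 11110
Majority votes: 0001001

0001001


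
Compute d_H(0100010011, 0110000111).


XOR: 0010010100
Count of 1s: 3

3


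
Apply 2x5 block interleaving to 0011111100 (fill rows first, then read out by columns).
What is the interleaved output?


Matrix:
  00111
  11100
Read columns: 0101111010

0101111010


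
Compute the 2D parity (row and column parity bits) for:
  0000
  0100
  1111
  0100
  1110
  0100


Row parities: 010111
Column parities: 0101

Row P: 010111, Col P: 0101, Corner: 0


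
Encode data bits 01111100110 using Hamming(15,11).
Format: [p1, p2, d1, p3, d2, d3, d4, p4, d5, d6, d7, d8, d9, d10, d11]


Parity bits: p1=0, p2=0, p3=1, p4=0

000111101100110


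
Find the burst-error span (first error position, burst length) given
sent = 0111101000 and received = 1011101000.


XOR: 1100000000

Burst at position 0, length 2


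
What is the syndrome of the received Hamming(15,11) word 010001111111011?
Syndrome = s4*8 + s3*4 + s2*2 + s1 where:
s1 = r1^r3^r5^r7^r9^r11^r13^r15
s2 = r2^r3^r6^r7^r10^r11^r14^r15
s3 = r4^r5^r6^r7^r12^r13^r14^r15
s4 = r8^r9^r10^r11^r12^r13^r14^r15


s1=0, s2=1, s3=1, s4=1

Syndrome = 14 (error at position 14)


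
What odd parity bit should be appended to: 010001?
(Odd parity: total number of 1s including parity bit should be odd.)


Number of 1s in data: 2
Parity bit: 1

1


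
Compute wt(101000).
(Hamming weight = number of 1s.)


Counting 1s in 101000

2


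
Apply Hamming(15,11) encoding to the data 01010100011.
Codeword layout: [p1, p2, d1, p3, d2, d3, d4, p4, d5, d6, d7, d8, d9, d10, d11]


Parity bits: p1=1, p2=0, p3=0, p4=1

100010110100011


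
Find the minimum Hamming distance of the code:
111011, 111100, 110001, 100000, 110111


Comparing all pairs, minimum distance: 2
Can detect 1 errors, correct 0 errors

2


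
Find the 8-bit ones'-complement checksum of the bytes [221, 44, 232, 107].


Sum = 604 mod 256 = 92
Complement = 163

163


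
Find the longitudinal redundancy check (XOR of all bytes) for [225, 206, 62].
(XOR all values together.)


XOR chain: 225 ^ 206 ^ 62 = 17

17


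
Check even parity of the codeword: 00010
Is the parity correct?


Number of 1s: 1

No, parity error (1 ones)


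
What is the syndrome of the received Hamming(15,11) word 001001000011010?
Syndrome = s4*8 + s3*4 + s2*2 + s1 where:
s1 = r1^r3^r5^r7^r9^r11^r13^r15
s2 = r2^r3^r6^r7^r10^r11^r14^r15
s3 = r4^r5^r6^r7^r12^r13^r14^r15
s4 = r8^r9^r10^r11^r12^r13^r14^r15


s1=0, s2=0, s3=1, s4=1

Syndrome = 12 (error at position 12)


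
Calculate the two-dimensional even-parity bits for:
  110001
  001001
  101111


Row parities: 101
Column parities: 010111

Row P: 101, Col P: 010111, Corner: 0


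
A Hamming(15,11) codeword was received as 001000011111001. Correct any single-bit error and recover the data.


Syndrome = 0: no error detected

Data: 10001111001 (no errors)


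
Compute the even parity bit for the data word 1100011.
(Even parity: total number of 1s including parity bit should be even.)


Number of 1s in data: 4
Parity bit: 0

0


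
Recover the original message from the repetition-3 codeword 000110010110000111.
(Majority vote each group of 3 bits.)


Groups: 000, 110, 010, 110, 000, 111
Majority votes: 010101

010101


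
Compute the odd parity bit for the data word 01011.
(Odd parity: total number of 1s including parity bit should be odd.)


Number of 1s in data: 3
Parity bit: 0

0


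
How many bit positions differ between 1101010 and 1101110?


XOR: 0000100
Count of 1s: 1

1


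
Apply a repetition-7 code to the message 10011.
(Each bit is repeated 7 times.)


Each bit -> 7 copies

11111110000000000000011111111111111


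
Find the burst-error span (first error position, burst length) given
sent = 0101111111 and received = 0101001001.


XOR: 0000110110

Burst at position 4, length 5


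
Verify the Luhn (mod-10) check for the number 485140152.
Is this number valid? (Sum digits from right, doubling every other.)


Luhn sum = 26
26 mod 10 = 6

Invalid (Luhn sum mod 10 = 6)


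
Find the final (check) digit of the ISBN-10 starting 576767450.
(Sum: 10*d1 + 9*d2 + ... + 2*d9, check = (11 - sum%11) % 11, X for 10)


Weighted sum: 312
312 mod 11 = 4

Check digit: 7


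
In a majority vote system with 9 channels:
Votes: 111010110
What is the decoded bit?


Ones: 6 out of 9
Threshold: 5

1 (6/9 voted 1)


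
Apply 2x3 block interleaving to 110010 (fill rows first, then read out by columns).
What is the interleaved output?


Matrix:
  110
  010
Read columns: 101100

101100


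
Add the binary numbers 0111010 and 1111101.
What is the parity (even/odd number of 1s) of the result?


0111010 = 58
1111101 = 125
Sum = 183 = 10110111
1s count = 6

even parity (6 ones in 10110111)


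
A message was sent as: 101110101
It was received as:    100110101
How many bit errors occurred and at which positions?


XOR: 001000000

1 error(s) at position(s): 2


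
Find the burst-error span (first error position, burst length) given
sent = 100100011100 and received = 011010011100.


XOR: 111110000000

Burst at position 0, length 5


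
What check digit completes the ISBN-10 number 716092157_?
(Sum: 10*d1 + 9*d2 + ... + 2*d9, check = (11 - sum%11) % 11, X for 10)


Weighted sum: 224
224 mod 11 = 4

Check digit: 7


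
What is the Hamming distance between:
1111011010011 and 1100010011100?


XOR: 0011001001111
Count of 1s: 7

7


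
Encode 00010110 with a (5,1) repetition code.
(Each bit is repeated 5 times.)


Each bit -> 5 copies

0000000000000001111100000111111111100000


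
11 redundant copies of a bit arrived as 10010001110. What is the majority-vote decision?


Ones: 5 out of 11
Threshold: 6

0 (5/11 voted 1)


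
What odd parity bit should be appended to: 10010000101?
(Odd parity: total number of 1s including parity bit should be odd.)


Number of 1s in data: 4
Parity bit: 1

1


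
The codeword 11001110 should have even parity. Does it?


Number of 1s: 5

No, parity error (5 ones)


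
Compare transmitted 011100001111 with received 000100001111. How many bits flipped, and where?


XOR: 011000000000

2 error(s) at position(s): 1, 2


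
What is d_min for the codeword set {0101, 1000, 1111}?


Comparing all pairs, minimum distance: 2
Can detect 1 errors, correct 0 errors

2


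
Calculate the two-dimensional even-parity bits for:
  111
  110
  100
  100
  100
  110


Row parities: 101110
Column parities: 011

Row P: 101110, Col P: 011, Corner: 0


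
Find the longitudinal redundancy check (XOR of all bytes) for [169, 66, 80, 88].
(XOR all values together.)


XOR chain: 169 ^ 66 ^ 80 ^ 88 = 227

227


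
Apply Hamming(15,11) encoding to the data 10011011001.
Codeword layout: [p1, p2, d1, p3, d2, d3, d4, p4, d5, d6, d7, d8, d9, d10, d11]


Parity bits: p1=1, p2=0, p3=1, p4=0

101100101011001


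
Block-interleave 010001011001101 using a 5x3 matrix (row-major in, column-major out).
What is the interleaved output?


Matrix:
  010
  001
  011
  001
  101
Read columns: 000011010001111

000011010001111


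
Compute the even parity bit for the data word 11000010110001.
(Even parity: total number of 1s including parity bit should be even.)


Number of 1s in data: 6
Parity bit: 0

0


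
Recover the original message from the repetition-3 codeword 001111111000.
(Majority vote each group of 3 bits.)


Groups: 001, 111, 111, 000
Majority votes: 0110

0110


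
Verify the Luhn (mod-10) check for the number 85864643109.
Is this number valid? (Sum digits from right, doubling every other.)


Luhn sum = 47
47 mod 10 = 7

Invalid (Luhn sum mod 10 = 7)


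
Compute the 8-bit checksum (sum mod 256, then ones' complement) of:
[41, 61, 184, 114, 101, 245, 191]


Sum = 937 mod 256 = 169
Complement = 86

86


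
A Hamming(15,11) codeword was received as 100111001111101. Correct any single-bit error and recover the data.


Syndrome = 0: no error detected

Data: 01101111101 (no errors)


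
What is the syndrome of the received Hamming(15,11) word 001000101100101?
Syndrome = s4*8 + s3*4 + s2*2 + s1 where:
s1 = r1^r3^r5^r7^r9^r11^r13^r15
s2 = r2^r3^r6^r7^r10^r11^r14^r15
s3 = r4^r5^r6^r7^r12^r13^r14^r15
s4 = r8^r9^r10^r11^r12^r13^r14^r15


s1=1, s2=0, s3=1, s4=0

Syndrome = 5 (error at position 5)


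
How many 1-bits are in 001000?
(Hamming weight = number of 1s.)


Counting 1s in 001000

1


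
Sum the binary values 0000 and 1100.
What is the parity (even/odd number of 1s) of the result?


0000 = 0
1100 = 12
Sum = 12 = 1100
1s count = 2

even parity (2 ones in 1100)


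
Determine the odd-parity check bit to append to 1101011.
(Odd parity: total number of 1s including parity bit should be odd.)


Number of 1s in data: 5
Parity bit: 0

0


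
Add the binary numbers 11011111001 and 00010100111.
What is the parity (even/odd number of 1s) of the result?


11011111001 = 1785
00010100111 = 167
Sum = 1952 = 11110100000
1s count = 5

odd parity (5 ones in 11110100000)


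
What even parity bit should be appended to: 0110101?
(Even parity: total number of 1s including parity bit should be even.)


Number of 1s in data: 4
Parity bit: 0

0


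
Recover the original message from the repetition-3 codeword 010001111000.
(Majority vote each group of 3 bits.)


Groups: 010, 001, 111, 000
Majority votes: 0010

0010


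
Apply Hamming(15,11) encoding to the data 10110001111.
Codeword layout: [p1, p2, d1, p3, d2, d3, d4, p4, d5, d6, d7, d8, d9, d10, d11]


Parity bits: p1=0, p2=1, p3=0, p4=0

011001100001111


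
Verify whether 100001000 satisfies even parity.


Number of 1s: 2

Yes, parity is correct (2 ones)


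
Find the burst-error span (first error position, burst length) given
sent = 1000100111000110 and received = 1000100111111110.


XOR: 0000000000111000

Burst at position 10, length 3


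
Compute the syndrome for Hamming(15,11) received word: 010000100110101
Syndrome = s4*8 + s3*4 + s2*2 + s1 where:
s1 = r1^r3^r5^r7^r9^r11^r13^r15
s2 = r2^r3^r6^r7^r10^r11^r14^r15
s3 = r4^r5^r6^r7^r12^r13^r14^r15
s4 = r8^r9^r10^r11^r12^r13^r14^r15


s1=0, s2=1, s3=1, s4=0

Syndrome = 6 (error at position 6)


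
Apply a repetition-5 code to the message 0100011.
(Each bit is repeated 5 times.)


Each bit -> 5 copies

00000111110000000000000001111111111


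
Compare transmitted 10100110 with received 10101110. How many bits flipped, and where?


XOR: 00001000

1 error(s) at position(s): 4


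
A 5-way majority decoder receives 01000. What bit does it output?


Ones: 1 out of 5
Threshold: 3

0 (1/5 voted 1)


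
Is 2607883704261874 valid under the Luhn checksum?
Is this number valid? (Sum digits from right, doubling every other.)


Luhn sum = 78
78 mod 10 = 8

Invalid (Luhn sum mod 10 = 8)


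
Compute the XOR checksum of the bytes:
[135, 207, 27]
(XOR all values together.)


XOR chain: 135 ^ 207 ^ 27 = 83

83


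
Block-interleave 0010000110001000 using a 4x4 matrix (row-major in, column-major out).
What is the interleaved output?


Matrix:
  0010
  0001
  1000
  1000
Read columns: 0011000010000100

0011000010000100


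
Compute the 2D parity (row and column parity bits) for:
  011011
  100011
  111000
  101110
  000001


Row parities: 01101
Column parities: 101111

Row P: 01101, Col P: 101111, Corner: 1


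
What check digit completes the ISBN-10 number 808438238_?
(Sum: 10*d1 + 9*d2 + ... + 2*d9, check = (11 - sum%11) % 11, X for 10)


Weighted sum: 263
263 mod 11 = 10

Check digit: 1


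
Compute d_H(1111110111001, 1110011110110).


XOR: 0001101001111
Count of 1s: 7

7


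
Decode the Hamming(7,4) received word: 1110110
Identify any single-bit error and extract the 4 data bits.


Syndrome = 3: error at position 3

Data: 0110 (corrected bit 3)


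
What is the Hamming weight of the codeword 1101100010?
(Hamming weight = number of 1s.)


Counting 1s in 1101100010

5


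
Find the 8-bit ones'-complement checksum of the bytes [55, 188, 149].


Sum = 392 mod 256 = 136
Complement = 119

119


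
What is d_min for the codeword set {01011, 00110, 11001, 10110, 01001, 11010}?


Comparing all pairs, minimum distance: 1
Can detect 0 errors, correct 0 errors

1


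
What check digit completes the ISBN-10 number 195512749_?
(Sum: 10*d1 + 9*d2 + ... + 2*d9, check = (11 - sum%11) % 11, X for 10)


Weighted sum: 240
240 mod 11 = 9

Check digit: 2


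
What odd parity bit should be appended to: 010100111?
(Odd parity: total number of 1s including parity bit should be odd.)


Number of 1s in data: 5
Parity bit: 0

0


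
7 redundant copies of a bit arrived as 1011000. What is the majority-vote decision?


Ones: 3 out of 7
Threshold: 4

0 (3/7 voted 1)


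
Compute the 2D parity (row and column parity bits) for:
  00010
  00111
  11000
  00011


Row parities: 1100
Column parities: 11110

Row P: 1100, Col P: 11110, Corner: 0


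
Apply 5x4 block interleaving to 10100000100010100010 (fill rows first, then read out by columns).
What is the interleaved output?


Matrix:
  1010
  0000
  1000
  1010
  0010
Read columns: 10110000001001100000

10110000001001100000


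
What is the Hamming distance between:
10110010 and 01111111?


XOR: 11001101
Count of 1s: 5

5


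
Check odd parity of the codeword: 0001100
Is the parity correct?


Number of 1s: 2

No, parity error (2 ones)


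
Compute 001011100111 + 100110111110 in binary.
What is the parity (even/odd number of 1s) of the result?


001011100111 = 743
100110111110 = 2494
Sum = 3237 = 110010100101
1s count = 6

even parity (6 ones in 110010100101)


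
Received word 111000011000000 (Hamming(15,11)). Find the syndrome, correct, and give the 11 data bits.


Syndrome = 1: error at position 1

Data: 10001000000 (corrected bit 1)


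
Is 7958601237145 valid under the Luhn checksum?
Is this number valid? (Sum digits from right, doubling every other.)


Luhn sum = 61
61 mod 10 = 1

Invalid (Luhn sum mod 10 = 1)


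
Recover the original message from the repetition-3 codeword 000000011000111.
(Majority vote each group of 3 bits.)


Groups: 000, 000, 011, 000, 111
Majority votes: 00101

00101


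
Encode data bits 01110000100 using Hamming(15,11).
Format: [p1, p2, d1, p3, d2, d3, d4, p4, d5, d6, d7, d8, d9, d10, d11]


Parity bits: p1=1, p2=0, p3=0, p4=1

100011110000100


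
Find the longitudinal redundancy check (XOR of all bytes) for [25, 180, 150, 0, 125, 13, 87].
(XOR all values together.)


XOR chain: 25 ^ 180 ^ 150 ^ 0 ^ 125 ^ 13 ^ 87 = 28

28


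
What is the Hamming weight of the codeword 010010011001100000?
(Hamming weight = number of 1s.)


Counting 1s in 010010011001100000

6


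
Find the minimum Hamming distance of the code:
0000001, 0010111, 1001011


Comparing all pairs, minimum distance: 3
Can detect 2 errors, correct 1 errors

3


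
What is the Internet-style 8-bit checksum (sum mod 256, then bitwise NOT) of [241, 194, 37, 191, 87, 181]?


Sum = 931 mod 256 = 163
Complement = 92

92


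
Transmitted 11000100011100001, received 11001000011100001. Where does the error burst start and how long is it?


XOR: 00001100000000000

Burst at position 4, length 2


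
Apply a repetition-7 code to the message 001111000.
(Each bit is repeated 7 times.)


Each bit -> 7 copies

000000000000001111111111111111111111111111000000000000000000000


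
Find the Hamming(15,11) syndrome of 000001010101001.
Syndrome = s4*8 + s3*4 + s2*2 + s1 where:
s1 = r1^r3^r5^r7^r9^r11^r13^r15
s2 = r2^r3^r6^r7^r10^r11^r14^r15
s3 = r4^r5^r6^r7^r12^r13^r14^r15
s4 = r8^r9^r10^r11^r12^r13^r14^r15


s1=1, s2=1, s3=1, s4=0

Syndrome = 7 (error at position 7)


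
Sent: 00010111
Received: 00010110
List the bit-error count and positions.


XOR: 00000001

1 error(s) at position(s): 7


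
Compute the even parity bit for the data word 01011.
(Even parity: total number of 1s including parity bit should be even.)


Number of 1s in data: 3
Parity bit: 1

1


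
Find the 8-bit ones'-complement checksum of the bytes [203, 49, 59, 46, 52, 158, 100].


Sum = 667 mod 256 = 155
Complement = 100

100


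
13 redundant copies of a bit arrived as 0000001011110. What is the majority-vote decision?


Ones: 5 out of 13
Threshold: 7

0 (5/13 voted 1)


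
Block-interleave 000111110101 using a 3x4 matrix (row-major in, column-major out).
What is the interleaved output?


Matrix:
  0001
  1111
  0101
Read columns: 010011010111

010011010111


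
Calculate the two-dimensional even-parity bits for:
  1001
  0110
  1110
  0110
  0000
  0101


Row parities: 001000
Column parities: 0010

Row P: 001000, Col P: 0010, Corner: 1


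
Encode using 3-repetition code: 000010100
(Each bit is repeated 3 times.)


Each bit -> 3 copies

000000000000111000111000000


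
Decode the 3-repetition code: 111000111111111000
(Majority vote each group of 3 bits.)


Groups: 111, 000, 111, 111, 111, 000
Majority votes: 101110

101110


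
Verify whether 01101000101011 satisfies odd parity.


Number of 1s: 7

Yes, parity is correct (7 ones)


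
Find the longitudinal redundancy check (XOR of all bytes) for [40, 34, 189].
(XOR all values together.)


XOR chain: 40 ^ 34 ^ 189 = 183

183


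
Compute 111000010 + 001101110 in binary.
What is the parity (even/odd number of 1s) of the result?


111000010 = 450
001101110 = 110
Sum = 560 = 1000110000
1s count = 3

odd parity (3 ones in 1000110000)


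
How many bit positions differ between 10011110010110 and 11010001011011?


XOR: 01001111001101
Count of 1s: 8

8


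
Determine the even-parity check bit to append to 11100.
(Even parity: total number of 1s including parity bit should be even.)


Number of 1s in data: 3
Parity bit: 1

1


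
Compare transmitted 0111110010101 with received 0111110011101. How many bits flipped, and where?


XOR: 0000000001000

1 error(s) at position(s): 9
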